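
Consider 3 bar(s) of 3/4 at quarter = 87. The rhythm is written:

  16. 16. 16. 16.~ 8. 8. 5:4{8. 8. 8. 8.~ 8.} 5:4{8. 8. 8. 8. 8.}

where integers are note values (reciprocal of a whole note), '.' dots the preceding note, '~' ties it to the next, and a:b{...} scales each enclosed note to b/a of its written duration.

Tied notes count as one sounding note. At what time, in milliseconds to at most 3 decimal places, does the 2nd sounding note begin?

note 2 onset = 3/8b = 258.621ms

1. 0.0ms @ 0 + 258.621ms (3/8)
2. 258.621ms @ 3/8 + 258.621ms (3/8)
3. 517.241ms @ 3/4 + 258.621ms (3/8)
4. 775.862ms @ 9/8 + 775.862ms (9/8)
5. 1551.724ms @ 9/4 + 517.241ms (3/4)
6. 2068.966ms @ 3 + 413.793ms (3/5)
7. 2482.759ms @ 18/5 + 413.793ms (3/5)
8. 2896.552ms @ 21/5 + 413.793ms (3/5)
9. 3310.345ms @ 24/5 + 827.586ms (6/5)
10. 4137.931ms @ 6 + 413.793ms (3/5)
11. 4551.724ms @ 33/5 + 413.793ms (3/5)
12. 4965.517ms @ 36/5 + 413.793ms (3/5)
13. 5379.31ms @ 39/5 + 413.793ms (3/5)
14. 5793.103ms @ 42/5 + 413.793ms (3/5)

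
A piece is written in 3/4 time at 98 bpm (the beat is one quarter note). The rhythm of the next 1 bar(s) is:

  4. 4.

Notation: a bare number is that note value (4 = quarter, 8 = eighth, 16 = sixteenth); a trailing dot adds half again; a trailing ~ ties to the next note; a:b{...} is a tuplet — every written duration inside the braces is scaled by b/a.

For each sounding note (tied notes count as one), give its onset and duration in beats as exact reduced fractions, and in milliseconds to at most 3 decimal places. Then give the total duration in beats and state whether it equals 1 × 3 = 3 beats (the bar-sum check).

1) 0.0ms=0b +918.367ms=3/2b
2) 918.367ms=3/2b +918.367ms=3/2b
Σ=3b of 3 (98bpm 3/4) — PASS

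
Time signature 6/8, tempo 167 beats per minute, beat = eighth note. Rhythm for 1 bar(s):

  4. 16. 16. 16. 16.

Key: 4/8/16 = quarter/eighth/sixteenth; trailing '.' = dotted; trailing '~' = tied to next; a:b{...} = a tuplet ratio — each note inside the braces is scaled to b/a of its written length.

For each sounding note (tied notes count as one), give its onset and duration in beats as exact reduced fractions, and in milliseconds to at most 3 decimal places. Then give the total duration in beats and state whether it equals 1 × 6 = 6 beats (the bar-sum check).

1) 0.0ms=0b +1077.844ms=3b
2) 1077.844ms=3b +269.461ms=3/4b
3) 1347.305ms=15/4b +269.461ms=3/4b
4) 1616.766ms=9/2b +269.461ms=3/4b
5) 1886.228ms=21/4b +269.461ms=3/4b
Σ=6b of 6 (167bpm 6/8) — PASS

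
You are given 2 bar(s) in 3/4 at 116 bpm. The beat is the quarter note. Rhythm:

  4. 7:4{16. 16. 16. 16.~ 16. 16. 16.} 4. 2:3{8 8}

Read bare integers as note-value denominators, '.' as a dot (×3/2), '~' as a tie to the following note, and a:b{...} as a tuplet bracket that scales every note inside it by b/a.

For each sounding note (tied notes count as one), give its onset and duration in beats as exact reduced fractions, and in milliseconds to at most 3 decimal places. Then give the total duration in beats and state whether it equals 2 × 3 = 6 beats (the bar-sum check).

1) 0.0ms=0b +775.862ms=3/2b
2) 775.862ms=3/2b +110.837ms=3/14b
3) 886.7ms=12/7b +110.837ms=3/14b
4) 997.537ms=27/14b +110.837ms=3/14b
5) 1108.374ms=15/7b +221.675ms=3/7b
6) 1330.049ms=18/7b +110.837ms=3/14b
7) 1440.887ms=39/14b +110.837ms=3/14b
8) 1551.724ms=3b +775.862ms=3/2b
9) 2327.586ms=9/2b +387.931ms=3/4b
10) 2715.517ms=21/4b +387.931ms=3/4b
Σ=6b of 6 (116bpm 3/4) — PASS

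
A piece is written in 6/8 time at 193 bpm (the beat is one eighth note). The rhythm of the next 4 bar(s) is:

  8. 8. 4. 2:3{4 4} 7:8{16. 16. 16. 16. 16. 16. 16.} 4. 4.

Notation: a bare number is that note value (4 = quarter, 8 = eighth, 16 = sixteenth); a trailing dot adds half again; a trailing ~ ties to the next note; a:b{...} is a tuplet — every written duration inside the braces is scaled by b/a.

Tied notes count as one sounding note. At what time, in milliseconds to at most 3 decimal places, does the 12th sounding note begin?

1. 0.0ms @ 0 + 466.321ms (3/2)
2. 466.321ms @ 3/2 + 466.321ms (3/2)
3. 932.642ms @ 3 + 932.642ms (3)
4. 1865.285ms @ 6 + 932.642ms (3)
5. 2797.927ms @ 9 + 932.642ms (3)
6. 3730.57ms @ 12 + 266.469ms (6/7)
7. 3997.039ms @ 90/7 + 266.469ms (6/7)
8. 4263.509ms @ 96/7 + 266.469ms (6/7)
9. 4529.978ms @ 102/7 + 266.469ms (6/7)
10. 4796.447ms @ 108/7 + 266.469ms (6/7)
11. 5062.916ms @ 114/7 + 266.469ms (6/7)
12. 5329.386ms @ 120/7 + 266.469ms (6/7)
13. 5595.855ms @ 18 + 932.642ms (3)
14. 6528.497ms @ 21 + 932.642ms (3)

note 12 onset = 120/7b = 5329.386ms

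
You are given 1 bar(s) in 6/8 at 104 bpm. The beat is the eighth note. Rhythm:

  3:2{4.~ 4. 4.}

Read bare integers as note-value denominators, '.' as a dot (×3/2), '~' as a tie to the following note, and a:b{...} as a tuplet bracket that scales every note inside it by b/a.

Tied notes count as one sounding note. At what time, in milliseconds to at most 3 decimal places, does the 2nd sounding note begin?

1. 0.0ms @ 0 + 2307.692ms (4)
2. 2307.692ms @ 4 + 1153.846ms (2)

note 2 onset = 4b = 2307.692ms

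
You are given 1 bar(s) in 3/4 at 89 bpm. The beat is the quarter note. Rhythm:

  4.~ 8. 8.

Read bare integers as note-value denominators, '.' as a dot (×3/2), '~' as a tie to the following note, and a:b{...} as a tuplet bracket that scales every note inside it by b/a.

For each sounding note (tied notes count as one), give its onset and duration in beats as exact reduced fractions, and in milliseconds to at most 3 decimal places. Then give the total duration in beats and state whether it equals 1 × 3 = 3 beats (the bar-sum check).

1) 0.0ms=0b +1516.854ms=9/4b
2) 1516.854ms=9/4b +505.618ms=3/4b
Σ=3b of 3 (89bpm 3/4) — PASS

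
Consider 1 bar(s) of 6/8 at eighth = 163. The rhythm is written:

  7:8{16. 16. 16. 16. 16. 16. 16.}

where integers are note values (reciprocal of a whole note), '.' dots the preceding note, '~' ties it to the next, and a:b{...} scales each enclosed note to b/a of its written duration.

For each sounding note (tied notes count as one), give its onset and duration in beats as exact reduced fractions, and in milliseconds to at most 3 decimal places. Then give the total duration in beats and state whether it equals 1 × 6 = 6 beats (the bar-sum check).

1) 0.0ms=0b +315.513ms=6/7b
2) 315.513ms=6/7b +315.513ms=6/7b
3) 631.025ms=12/7b +315.513ms=6/7b
4) 946.538ms=18/7b +315.513ms=6/7b
5) 1262.051ms=24/7b +315.513ms=6/7b
6) 1577.564ms=30/7b +315.513ms=6/7b
7) 1893.076ms=36/7b +315.513ms=6/7b
Σ=6b of 6 (163bpm 6/8) — PASS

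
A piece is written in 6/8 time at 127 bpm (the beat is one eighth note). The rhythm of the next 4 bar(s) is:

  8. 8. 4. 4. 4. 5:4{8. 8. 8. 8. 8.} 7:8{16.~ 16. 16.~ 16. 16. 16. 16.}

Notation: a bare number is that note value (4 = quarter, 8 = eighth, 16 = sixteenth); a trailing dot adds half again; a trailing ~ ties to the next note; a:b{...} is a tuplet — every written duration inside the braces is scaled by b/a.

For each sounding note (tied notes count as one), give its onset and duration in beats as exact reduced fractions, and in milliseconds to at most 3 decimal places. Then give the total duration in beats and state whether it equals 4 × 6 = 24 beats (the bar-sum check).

1) 0.0ms=0b +708.661ms=3/2b
2) 708.661ms=3/2b +708.661ms=3/2b
3) 1417.323ms=3b +1417.323ms=3b
4) 2834.646ms=6b +1417.323ms=3b
5) 4251.969ms=9b +1417.323ms=3b
6) 5669.291ms=12b +566.929ms=6/5b
7) 6236.22ms=66/5b +566.929ms=6/5b
8) 6803.15ms=72/5b +566.929ms=6/5b
9) 7370.079ms=78/5b +566.929ms=6/5b
10) 7937.008ms=84/5b +566.929ms=6/5b
11) 8503.937ms=18b +809.899ms=12/7b
12) 9313.836ms=138/7b +809.899ms=12/7b
13) 10123.735ms=150/7b +404.949ms=6/7b
14) 10528.684ms=156/7b +404.949ms=6/7b
15) 10933.633ms=162/7b +404.949ms=6/7b
Σ=24b of 24 (127bpm 6/8) — PASS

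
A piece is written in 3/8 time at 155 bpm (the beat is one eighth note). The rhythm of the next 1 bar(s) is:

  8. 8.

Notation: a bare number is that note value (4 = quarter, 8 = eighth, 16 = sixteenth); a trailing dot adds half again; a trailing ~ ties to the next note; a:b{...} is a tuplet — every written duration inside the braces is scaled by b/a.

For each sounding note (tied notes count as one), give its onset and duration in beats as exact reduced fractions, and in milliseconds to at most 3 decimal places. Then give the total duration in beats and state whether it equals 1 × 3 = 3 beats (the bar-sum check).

1) 0.0ms=0b +580.645ms=3/2b
2) 580.645ms=3/2b +580.645ms=3/2b
Σ=3b of 3 (155bpm 3/8) — PASS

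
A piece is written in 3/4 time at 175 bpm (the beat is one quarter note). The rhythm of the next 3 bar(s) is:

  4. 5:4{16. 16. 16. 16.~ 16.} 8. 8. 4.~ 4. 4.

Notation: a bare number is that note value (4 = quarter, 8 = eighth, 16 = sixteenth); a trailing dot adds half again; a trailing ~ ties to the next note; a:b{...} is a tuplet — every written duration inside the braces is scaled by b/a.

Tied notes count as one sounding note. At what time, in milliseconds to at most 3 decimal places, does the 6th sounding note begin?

1. 0.0ms @ 0 + 514.286ms (3/2)
2. 514.286ms @ 3/2 + 102.857ms (3/10)
3. 617.143ms @ 9/5 + 102.857ms (3/10)
4. 720.0ms @ 21/10 + 102.857ms (3/10)
5. 822.857ms @ 12/5 + 205.714ms (3/5)
6. 1028.571ms @ 3 + 257.143ms (3/4)
7. 1285.714ms @ 15/4 + 257.143ms (3/4)
8. 1542.857ms @ 9/2 + 1028.571ms (3)
9. 2571.429ms @ 15/2 + 514.286ms (3/2)

note 6 onset = 3b = 1028.571ms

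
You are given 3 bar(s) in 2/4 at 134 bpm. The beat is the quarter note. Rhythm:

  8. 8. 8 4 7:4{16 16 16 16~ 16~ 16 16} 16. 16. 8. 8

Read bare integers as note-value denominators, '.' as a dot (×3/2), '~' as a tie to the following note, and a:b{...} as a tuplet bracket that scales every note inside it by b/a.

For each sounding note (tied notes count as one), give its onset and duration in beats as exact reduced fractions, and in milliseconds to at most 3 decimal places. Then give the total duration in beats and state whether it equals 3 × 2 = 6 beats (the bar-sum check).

1) 0.0ms=0b +335.821ms=3/4b
2) 335.821ms=3/4b +335.821ms=3/4b
3) 671.642ms=3/2b +223.881ms=1/2b
4) 895.522ms=2b +447.761ms=1b
5) 1343.284ms=3b +63.966ms=1/7b
6) 1407.249ms=22/7b +63.966ms=1/7b
7) 1471.215ms=23/7b +63.966ms=1/7b
8) 1535.181ms=24/7b +191.898ms=3/7b
9) 1727.079ms=27/7b +63.966ms=1/7b
10) 1791.045ms=4b +167.91ms=3/8b
11) 1958.955ms=35/8b +167.91ms=3/8b
12) 2126.866ms=19/4b +335.821ms=3/4b
13) 2462.687ms=11/2b +223.881ms=1/2b
Σ=6b of 6 (134bpm 2/4) — PASS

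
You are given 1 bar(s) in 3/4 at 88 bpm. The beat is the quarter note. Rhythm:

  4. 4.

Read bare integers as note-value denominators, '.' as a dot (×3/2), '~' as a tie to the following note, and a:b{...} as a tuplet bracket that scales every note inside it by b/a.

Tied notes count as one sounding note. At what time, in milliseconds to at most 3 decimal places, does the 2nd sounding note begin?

note 2 onset = 3/2b = 1022.727ms

1. 0.0ms @ 0 + 1022.727ms (3/2)
2. 1022.727ms @ 3/2 + 1022.727ms (3/2)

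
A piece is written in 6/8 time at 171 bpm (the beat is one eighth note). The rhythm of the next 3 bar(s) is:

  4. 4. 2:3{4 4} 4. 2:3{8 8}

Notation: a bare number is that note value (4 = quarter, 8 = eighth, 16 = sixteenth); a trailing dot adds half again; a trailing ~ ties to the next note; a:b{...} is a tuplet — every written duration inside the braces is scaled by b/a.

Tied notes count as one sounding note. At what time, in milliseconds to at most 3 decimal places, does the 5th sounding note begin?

1. 0.0ms @ 0 + 1052.632ms (3)
2. 1052.632ms @ 3 + 1052.632ms (3)
3. 2105.263ms @ 6 + 1052.632ms (3)
4. 3157.895ms @ 9 + 1052.632ms (3)
5. 4210.526ms @ 12 + 1052.632ms (3)
6. 5263.158ms @ 15 + 526.316ms (3/2)
7. 5789.474ms @ 33/2 + 526.316ms (3/2)

note 5 onset = 12b = 4210.526ms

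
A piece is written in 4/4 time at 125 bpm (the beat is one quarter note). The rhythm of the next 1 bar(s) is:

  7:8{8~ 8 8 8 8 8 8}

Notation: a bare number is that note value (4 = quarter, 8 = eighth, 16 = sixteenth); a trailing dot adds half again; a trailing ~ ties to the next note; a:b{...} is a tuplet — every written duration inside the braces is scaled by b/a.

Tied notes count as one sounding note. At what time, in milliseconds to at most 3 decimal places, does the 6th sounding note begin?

note 6 onset = 24/7b = 1645.714ms

1. 0.0ms @ 0 + 548.571ms (8/7)
2. 548.571ms @ 8/7 + 274.286ms (4/7)
3. 822.857ms @ 12/7 + 274.286ms (4/7)
4. 1097.143ms @ 16/7 + 274.286ms (4/7)
5. 1371.429ms @ 20/7 + 274.286ms (4/7)
6. 1645.714ms @ 24/7 + 274.286ms (4/7)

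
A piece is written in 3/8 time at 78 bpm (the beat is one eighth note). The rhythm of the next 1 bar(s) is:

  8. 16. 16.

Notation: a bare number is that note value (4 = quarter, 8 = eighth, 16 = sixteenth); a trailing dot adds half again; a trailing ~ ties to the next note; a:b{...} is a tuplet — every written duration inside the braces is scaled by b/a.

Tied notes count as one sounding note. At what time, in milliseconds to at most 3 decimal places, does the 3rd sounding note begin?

1. 0.0ms @ 0 + 1153.846ms (3/2)
2. 1153.846ms @ 3/2 + 576.923ms (3/4)
3. 1730.769ms @ 9/4 + 576.923ms (3/4)

note 3 onset = 9/4b = 1730.769ms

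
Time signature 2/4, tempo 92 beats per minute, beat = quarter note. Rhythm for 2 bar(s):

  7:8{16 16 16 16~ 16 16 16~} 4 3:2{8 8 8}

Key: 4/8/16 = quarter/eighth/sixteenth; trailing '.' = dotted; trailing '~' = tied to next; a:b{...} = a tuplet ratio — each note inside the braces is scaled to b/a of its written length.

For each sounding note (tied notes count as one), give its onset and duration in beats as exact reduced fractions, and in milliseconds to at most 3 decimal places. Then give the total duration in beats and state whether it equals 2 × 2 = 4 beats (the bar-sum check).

1) 0.0ms=0b +186.335ms=2/7b
2) 186.335ms=2/7b +186.335ms=2/7b
3) 372.671ms=4/7b +186.335ms=2/7b
4) 559.006ms=6/7b +372.671ms=4/7b
5) 931.677ms=10/7b +186.335ms=2/7b
6) 1118.012ms=12/7b +838.509ms=9/7b
7) 1956.522ms=3b +217.391ms=1/3b
8) 2173.913ms=10/3b +217.391ms=1/3b
9) 2391.304ms=11/3b +217.391ms=1/3b
Σ=4b of 4 (92bpm 2/4) — PASS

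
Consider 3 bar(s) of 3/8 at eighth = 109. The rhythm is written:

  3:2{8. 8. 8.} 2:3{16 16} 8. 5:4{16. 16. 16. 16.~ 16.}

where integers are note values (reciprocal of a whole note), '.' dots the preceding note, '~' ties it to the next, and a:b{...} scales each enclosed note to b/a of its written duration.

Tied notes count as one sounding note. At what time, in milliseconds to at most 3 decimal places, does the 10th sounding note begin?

note 10 onset = 39/5b = 4293.578ms

1. 0.0ms @ 0 + 550.459ms (1)
2. 550.459ms @ 1 + 550.459ms (1)
3. 1100.917ms @ 2 + 550.459ms (1)
4. 1651.376ms @ 3 + 412.844ms (3/4)
5. 2064.22ms @ 15/4 + 412.844ms (3/4)
6. 2477.064ms @ 9/2 + 825.688ms (3/2)
7. 3302.752ms @ 6 + 330.275ms (3/5)
8. 3633.028ms @ 33/5 + 330.275ms (3/5)
9. 3963.303ms @ 36/5 + 330.275ms (3/5)
10. 4293.578ms @ 39/5 + 660.55ms (6/5)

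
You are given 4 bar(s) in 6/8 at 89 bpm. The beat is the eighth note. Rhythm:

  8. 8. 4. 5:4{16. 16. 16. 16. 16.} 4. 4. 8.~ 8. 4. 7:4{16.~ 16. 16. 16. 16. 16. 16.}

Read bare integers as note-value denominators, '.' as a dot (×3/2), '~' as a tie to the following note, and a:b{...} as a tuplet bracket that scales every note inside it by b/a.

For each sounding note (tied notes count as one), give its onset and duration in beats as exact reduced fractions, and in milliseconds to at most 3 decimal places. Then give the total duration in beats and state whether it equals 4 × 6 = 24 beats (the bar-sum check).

1) 0.0ms=0b +1011.236ms=3/2b
2) 1011.236ms=3/2b +1011.236ms=3/2b
3) 2022.472ms=3b +2022.472ms=3b
4) 4044.944ms=6b +404.494ms=3/5b
5) 4449.438ms=33/5b +404.494ms=3/5b
6) 4853.933ms=36/5b +404.494ms=3/5b
7) 5258.427ms=39/5b +404.494ms=3/5b
8) 5662.921ms=42/5b +404.494ms=3/5b
9) 6067.416ms=9b +2022.472ms=3b
10) 8089.888ms=12b +2022.472ms=3b
11) 10112.36ms=15b +2022.472ms=3b
12) 12134.831ms=18b +2022.472ms=3b
13) 14157.303ms=21b +577.849ms=6/7b
14) 14735.152ms=153/7b +288.925ms=3/7b
15) 15024.077ms=156/7b +288.925ms=3/7b
16) 15313.002ms=159/7b +288.925ms=3/7b
17) 15601.926ms=162/7b +288.925ms=3/7b
18) 15890.851ms=165/7b +288.925ms=3/7b
Σ=24b of 24 (89bpm 6/8) — PASS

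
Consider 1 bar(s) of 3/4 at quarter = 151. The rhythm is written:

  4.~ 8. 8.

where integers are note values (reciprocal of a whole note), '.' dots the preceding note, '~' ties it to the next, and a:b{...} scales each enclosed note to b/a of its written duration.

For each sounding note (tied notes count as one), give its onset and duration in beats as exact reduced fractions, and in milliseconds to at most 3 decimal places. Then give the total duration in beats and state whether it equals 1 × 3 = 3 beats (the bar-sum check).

1) 0.0ms=0b +894.04ms=9/4b
2) 894.04ms=9/4b +298.013ms=3/4b
Σ=3b of 3 (151bpm 3/4) — PASS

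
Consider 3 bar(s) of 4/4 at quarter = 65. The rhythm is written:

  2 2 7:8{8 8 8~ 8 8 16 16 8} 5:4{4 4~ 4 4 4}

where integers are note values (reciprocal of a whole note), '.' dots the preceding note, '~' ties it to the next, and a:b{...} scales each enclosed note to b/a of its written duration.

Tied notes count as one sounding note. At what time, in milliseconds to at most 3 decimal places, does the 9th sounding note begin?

note 9 onset = 52/7b = 6857.143ms

1. 0.0ms @ 0 + 1846.154ms (2)
2. 1846.154ms @ 2 + 1846.154ms (2)
3. 3692.308ms @ 4 + 527.473ms (4/7)
4. 4219.78ms @ 32/7 + 527.473ms (4/7)
5. 4747.253ms @ 36/7 + 1054.945ms (8/7)
6. 5802.198ms @ 44/7 + 527.473ms (4/7)
7. 6329.67ms @ 48/7 + 263.736ms (2/7)
8. 6593.407ms @ 50/7 + 263.736ms (2/7)
9. 6857.143ms @ 52/7 + 527.473ms (4/7)
10. 7384.615ms @ 8 + 738.462ms (4/5)
11. 8123.077ms @ 44/5 + 1476.923ms (8/5)
12. 9600.0ms @ 52/5 + 738.462ms (4/5)
13. 10338.462ms @ 56/5 + 738.462ms (4/5)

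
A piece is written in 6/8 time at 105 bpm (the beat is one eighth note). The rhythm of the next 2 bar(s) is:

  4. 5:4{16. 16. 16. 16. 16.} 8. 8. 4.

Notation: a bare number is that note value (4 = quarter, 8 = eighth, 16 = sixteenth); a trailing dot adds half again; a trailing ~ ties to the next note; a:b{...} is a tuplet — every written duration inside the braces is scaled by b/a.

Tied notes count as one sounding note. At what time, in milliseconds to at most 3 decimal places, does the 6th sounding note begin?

note 6 onset = 27/5b = 3085.714ms

1. 0.0ms @ 0 + 1714.286ms (3)
2. 1714.286ms @ 3 + 342.857ms (3/5)
3. 2057.143ms @ 18/5 + 342.857ms (3/5)
4. 2400.0ms @ 21/5 + 342.857ms (3/5)
5. 2742.857ms @ 24/5 + 342.857ms (3/5)
6. 3085.714ms @ 27/5 + 342.857ms (3/5)
7. 3428.571ms @ 6 + 857.143ms (3/2)
8. 4285.714ms @ 15/2 + 857.143ms (3/2)
9. 5142.857ms @ 9 + 1714.286ms (3)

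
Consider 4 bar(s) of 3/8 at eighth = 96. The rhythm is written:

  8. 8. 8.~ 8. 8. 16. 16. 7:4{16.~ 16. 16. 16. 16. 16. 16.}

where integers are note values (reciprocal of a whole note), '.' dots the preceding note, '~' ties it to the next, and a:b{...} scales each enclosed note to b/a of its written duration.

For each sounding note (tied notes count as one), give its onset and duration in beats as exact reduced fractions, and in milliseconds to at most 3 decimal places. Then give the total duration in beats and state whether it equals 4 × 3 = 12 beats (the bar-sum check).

1) 0.0ms=0b +937.5ms=3/2b
2) 937.5ms=3/2b +937.5ms=3/2b
3) 1875.0ms=3b +1875.0ms=3b
4) 3750.0ms=6b +937.5ms=3/2b
5) 4687.5ms=15/2b +468.75ms=3/4b
6) 5156.25ms=33/4b +468.75ms=3/4b
7) 5625.0ms=9b +535.714ms=6/7b
8) 6160.714ms=69/7b +267.857ms=3/7b
9) 6428.571ms=72/7b +267.857ms=3/7b
10) 6696.429ms=75/7b +267.857ms=3/7b
11) 6964.286ms=78/7b +267.857ms=3/7b
12) 7232.143ms=81/7b +267.857ms=3/7b
Σ=12b of 12 (96bpm 3/8) — PASS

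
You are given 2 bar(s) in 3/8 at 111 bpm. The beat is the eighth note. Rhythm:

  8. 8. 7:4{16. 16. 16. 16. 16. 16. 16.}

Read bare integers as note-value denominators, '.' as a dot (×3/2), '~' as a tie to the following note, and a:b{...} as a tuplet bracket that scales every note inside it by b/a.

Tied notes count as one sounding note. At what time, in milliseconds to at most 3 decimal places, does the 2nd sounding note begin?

note 2 onset = 3/2b = 810.811ms

1. 0.0ms @ 0 + 810.811ms (3/2)
2. 810.811ms @ 3/2 + 810.811ms (3/2)
3. 1621.622ms @ 3 + 231.66ms (3/7)
4. 1853.282ms @ 24/7 + 231.66ms (3/7)
5. 2084.942ms @ 27/7 + 231.66ms (3/7)
6. 2316.602ms @ 30/7 + 231.66ms (3/7)
7. 2548.263ms @ 33/7 + 231.66ms (3/7)
8. 2779.923ms @ 36/7 + 231.66ms (3/7)
9. 3011.583ms @ 39/7 + 231.66ms (3/7)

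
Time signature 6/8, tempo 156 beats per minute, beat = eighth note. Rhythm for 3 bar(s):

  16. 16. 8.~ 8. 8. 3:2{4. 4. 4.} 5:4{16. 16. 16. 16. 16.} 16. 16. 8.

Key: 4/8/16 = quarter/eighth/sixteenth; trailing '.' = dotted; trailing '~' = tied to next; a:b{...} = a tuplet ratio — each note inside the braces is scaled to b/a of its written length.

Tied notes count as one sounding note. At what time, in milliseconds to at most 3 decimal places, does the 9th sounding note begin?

note 9 onset = 63/5b = 4846.154ms

1. 0.0ms @ 0 + 288.462ms (3/4)
2. 288.462ms @ 3/4 + 288.462ms (3/4)
3. 576.923ms @ 3/2 + 1153.846ms (3)
4. 1730.769ms @ 9/2 + 576.923ms (3/2)
5. 2307.692ms @ 6 + 769.231ms (2)
6. 3076.923ms @ 8 + 769.231ms (2)
7. 3846.154ms @ 10 + 769.231ms (2)
8. 4615.385ms @ 12 + 230.769ms (3/5)
9. 4846.154ms @ 63/5 + 230.769ms (3/5)
10. 5076.923ms @ 66/5 + 230.769ms (3/5)
11. 5307.692ms @ 69/5 + 230.769ms (3/5)
12. 5538.462ms @ 72/5 + 230.769ms (3/5)
13. 5769.231ms @ 15 + 288.462ms (3/4)
14. 6057.692ms @ 63/4 + 288.462ms (3/4)
15. 6346.154ms @ 33/2 + 576.923ms (3/2)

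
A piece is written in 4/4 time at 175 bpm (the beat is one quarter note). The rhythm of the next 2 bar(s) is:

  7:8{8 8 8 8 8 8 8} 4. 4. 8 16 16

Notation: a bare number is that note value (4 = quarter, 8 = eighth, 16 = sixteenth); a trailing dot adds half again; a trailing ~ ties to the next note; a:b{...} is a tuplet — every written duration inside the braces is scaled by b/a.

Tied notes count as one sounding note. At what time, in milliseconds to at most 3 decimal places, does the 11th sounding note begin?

note 11 onset = 15/2b = 2571.429ms

1. 0.0ms @ 0 + 195.918ms (4/7)
2. 195.918ms @ 4/7 + 195.918ms (4/7)
3. 391.837ms @ 8/7 + 195.918ms (4/7)
4. 587.755ms @ 12/7 + 195.918ms (4/7)
5. 783.673ms @ 16/7 + 195.918ms (4/7)
6. 979.592ms @ 20/7 + 195.918ms (4/7)
7. 1175.51ms @ 24/7 + 195.918ms (4/7)
8. 1371.429ms @ 4 + 514.286ms (3/2)
9. 1885.714ms @ 11/2 + 514.286ms (3/2)
10. 2400.0ms @ 7 + 171.429ms (1/2)
11. 2571.429ms @ 15/2 + 85.714ms (1/4)
12. 2657.143ms @ 31/4 + 85.714ms (1/4)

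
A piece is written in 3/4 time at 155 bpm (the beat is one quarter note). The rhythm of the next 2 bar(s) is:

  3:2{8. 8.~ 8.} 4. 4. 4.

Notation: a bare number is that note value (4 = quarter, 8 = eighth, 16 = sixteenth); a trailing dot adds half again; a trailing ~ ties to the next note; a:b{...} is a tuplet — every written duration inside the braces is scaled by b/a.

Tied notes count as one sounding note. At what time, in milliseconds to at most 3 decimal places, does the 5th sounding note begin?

note 5 onset = 9/2b = 1741.935ms

1. 0.0ms @ 0 + 193.548ms (1/2)
2. 193.548ms @ 1/2 + 387.097ms (1)
3. 580.645ms @ 3/2 + 580.645ms (3/2)
4. 1161.29ms @ 3 + 580.645ms (3/2)
5. 1741.935ms @ 9/2 + 580.645ms (3/2)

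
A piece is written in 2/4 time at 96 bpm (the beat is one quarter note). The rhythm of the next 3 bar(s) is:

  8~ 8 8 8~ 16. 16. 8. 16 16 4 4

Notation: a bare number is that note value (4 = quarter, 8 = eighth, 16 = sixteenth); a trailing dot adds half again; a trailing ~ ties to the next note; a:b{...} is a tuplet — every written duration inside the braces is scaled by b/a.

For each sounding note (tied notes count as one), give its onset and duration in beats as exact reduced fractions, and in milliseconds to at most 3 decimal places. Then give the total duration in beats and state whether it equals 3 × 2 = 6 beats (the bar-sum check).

1) 0.0ms=0b +625.0ms=1b
2) 625.0ms=1b +312.5ms=1/2b
3) 937.5ms=3/2b +546.875ms=7/8b
4) 1484.375ms=19/8b +234.375ms=3/8b
5) 1718.75ms=11/4b +468.75ms=3/4b
6) 2187.5ms=7/2b +156.25ms=1/4b
7) 2343.75ms=15/4b +156.25ms=1/4b
8) 2500.0ms=4b +625.0ms=1b
9) 3125.0ms=5b +625.0ms=1b
Σ=6b of 6 (96bpm 2/4) — PASS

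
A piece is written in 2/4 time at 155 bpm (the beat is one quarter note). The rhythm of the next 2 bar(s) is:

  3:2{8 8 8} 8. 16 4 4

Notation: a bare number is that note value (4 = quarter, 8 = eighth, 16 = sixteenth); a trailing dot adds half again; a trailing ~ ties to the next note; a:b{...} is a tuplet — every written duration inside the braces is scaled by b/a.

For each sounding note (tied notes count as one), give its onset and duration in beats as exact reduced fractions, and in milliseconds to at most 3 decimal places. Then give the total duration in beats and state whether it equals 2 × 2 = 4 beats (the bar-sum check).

1) 0.0ms=0b +129.032ms=1/3b
2) 129.032ms=1/3b +129.032ms=1/3b
3) 258.065ms=2/3b +129.032ms=1/3b
4) 387.097ms=1b +290.323ms=3/4b
5) 677.419ms=7/4b +96.774ms=1/4b
6) 774.194ms=2b +387.097ms=1b
7) 1161.29ms=3b +387.097ms=1b
Σ=4b of 4 (155bpm 2/4) — PASS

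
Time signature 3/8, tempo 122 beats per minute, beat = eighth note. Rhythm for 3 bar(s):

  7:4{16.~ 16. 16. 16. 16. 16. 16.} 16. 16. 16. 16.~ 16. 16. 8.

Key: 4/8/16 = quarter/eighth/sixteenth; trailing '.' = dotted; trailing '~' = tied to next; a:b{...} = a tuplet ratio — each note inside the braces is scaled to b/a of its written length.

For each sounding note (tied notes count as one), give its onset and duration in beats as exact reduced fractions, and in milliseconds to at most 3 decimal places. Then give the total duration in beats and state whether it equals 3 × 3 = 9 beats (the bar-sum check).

1) 0.0ms=0b +421.546ms=6/7b
2) 421.546ms=6/7b +210.773ms=3/7b
3) 632.319ms=9/7b +210.773ms=3/7b
4) 843.091ms=12/7b +210.773ms=3/7b
5) 1053.864ms=15/7b +210.773ms=3/7b
6) 1264.637ms=18/7b +210.773ms=3/7b
7) 1475.41ms=3b +368.852ms=3/4b
8) 1844.262ms=15/4b +368.852ms=3/4b
9) 2213.115ms=9/2b +368.852ms=3/4b
10) 2581.967ms=21/4b +737.705ms=3/2b
11) 3319.672ms=27/4b +368.852ms=3/4b
12) 3688.525ms=15/2b +737.705ms=3/2b
Σ=9b of 9 (122bpm 3/8) — PASS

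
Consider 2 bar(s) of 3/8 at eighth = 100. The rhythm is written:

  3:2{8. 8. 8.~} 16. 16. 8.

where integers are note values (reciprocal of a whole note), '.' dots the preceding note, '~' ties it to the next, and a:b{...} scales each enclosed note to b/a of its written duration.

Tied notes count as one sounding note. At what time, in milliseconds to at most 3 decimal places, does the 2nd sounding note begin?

note 2 onset = 1b = 600.0ms

1. 0.0ms @ 0 + 600.0ms (1)
2. 600.0ms @ 1 + 600.0ms (1)
3. 1200.0ms @ 2 + 1050.0ms (7/4)
4. 2250.0ms @ 15/4 + 450.0ms (3/4)
5. 2700.0ms @ 9/2 + 900.0ms (3/2)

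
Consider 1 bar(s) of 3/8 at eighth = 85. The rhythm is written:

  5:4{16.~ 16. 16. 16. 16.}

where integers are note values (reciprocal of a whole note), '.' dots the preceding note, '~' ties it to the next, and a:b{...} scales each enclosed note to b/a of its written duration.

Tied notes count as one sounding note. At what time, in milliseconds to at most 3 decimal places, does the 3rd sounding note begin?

note 3 onset = 9/5b = 1270.588ms

1. 0.0ms @ 0 + 847.059ms (6/5)
2. 847.059ms @ 6/5 + 423.529ms (3/5)
3. 1270.588ms @ 9/5 + 423.529ms (3/5)
4. 1694.118ms @ 12/5 + 423.529ms (3/5)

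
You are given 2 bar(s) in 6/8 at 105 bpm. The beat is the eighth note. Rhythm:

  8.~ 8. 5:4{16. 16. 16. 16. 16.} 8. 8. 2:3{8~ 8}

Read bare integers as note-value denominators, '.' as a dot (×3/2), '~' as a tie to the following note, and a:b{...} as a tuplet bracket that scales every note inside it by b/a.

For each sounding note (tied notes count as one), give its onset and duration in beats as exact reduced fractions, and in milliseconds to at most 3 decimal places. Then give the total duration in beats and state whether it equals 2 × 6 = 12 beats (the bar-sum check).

1) 0.0ms=0b +1714.286ms=3b
2) 1714.286ms=3b +342.857ms=3/5b
3) 2057.143ms=18/5b +342.857ms=3/5b
4) 2400.0ms=21/5b +342.857ms=3/5b
5) 2742.857ms=24/5b +342.857ms=3/5b
6) 3085.714ms=27/5b +342.857ms=3/5b
7) 3428.571ms=6b +857.143ms=3/2b
8) 4285.714ms=15/2b +857.143ms=3/2b
9) 5142.857ms=9b +1714.286ms=3b
Σ=12b of 12 (105bpm 6/8) — PASS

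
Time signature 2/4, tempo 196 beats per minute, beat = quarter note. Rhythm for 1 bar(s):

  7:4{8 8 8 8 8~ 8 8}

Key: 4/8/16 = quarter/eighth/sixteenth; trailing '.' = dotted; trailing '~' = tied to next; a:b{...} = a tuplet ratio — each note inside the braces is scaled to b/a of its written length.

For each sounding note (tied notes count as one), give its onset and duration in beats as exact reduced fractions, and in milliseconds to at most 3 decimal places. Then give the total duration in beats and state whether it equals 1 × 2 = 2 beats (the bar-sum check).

1) 0.0ms=0b +87.464ms=2/7b
2) 87.464ms=2/7b +87.464ms=2/7b
3) 174.927ms=4/7b +87.464ms=2/7b
4) 262.391ms=6/7b +87.464ms=2/7b
5) 349.854ms=8/7b +174.927ms=4/7b
6) 524.781ms=12/7b +87.464ms=2/7b
Σ=2b of 2 (196bpm 2/4) — PASS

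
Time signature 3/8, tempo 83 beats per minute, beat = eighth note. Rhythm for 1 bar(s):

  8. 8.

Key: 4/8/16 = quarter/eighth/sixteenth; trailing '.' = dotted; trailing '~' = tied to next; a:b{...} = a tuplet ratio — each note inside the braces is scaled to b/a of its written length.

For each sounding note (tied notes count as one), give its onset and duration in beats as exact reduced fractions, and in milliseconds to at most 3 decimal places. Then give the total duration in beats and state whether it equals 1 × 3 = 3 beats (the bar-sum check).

1) 0.0ms=0b +1084.337ms=3/2b
2) 1084.337ms=3/2b +1084.337ms=3/2b
Σ=3b of 3 (83bpm 3/8) — PASS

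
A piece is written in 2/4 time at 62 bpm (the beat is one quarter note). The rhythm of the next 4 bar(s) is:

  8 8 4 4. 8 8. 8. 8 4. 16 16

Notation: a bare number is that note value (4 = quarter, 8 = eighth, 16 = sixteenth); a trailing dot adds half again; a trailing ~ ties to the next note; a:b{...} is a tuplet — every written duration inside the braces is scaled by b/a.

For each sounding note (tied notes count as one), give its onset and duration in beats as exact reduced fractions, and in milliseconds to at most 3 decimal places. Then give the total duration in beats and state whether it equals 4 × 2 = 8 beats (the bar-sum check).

1) 0.0ms=0b +483.871ms=1/2b
2) 483.871ms=1/2b +483.871ms=1/2b
3) 967.742ms=1b +967.742ms=1b
4) 1935.484ms=2b +1451.613ms=3/2b
5) 3387.097ms=7/2b +483.871ms=1/2b
6) 3870.968ms=4b +725.806ms=3/4b
7) 4596.774ms=19/4b +725.806ms=3/4b
8) 5322.581ms=11/2b +483.871ms=1/2b
9) 5806.452ms=6b +1451.613ms=3/2b
10) 7258.065ms=15/2b +241.935ms=1/4b
11) 7500.0ms=31/4b +241.935ms=1/4b
Σ=8b of 8 (62bpm 2/4) — PASS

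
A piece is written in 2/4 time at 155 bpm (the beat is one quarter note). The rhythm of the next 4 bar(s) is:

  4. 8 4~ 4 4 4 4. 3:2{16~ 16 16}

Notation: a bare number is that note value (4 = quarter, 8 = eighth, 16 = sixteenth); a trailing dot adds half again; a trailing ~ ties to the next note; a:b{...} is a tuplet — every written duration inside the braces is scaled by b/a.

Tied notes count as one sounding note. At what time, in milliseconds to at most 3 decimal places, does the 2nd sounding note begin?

note 2 onset = 3/2b = 580.645ms

1. 0.0ms @ 0 + 580.645ms (3/2)
2. 580.645ms @ 3/2 + 193.548ms (1/2)
3. 774.194ms @ 2 + 774.194ms (2)
4. 1548.387ms @ 4 + 387.097ms (1)
5. 1935.484ms @ 5 + 387.097ms (1)
6. 2322.581ms @ 6 + 580.645ms (3/2)
7. 2903.226ms @ 15/2 + 129.032ms (1/3)
8. 3032.258ms @ 47/6 + 64.516ms (1/6)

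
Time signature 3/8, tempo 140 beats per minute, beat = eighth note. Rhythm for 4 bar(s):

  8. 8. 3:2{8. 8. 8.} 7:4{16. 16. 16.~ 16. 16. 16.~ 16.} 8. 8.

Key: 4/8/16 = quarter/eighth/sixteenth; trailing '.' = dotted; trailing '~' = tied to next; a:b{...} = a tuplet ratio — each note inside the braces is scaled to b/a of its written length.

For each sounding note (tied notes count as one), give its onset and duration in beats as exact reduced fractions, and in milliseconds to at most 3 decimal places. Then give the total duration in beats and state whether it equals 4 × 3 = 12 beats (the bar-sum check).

1) 0.0ms=0b +642.857ms=3/2b
2) 642.857ms=3/2b +642.857ms=3/2b
3) 1285.714ms=3b +428.571ms=1b
4) 1714.286ms=4b +428.571ms=1b
5) 2142.857ms=5b +428.571ms=1b
6) 2571.429ms=6b +183.673ms=3/7b
7) 2755.102ms=45/7b +183.673ms=3/7b
8) 2938.776ms=48/7b +367.347ms=6/7b
9) 3306.122ms=54/7b +183.673ms=3/7b
10) 3489.796ms=57/7b +367.347ms=6/7b
11) 3857.143ms=9b +642.857ms=3/2b
12) 4500.0ms=21/2b +642.857ms=3/2b
Σ=12b of 12 (140bpm 3/8) — PASS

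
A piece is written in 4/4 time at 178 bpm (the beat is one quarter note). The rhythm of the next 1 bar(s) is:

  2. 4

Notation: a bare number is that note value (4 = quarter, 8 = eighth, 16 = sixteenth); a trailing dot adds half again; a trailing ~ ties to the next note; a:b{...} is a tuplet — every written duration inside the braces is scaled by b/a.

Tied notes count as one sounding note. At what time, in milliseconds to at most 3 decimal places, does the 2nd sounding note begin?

1. 0.0ms @ 0 + 1011.236ms (3)
2. 1011.236ms @ 3 + 337.079ms (1)

note 2 onset = 3b = 1011.236ms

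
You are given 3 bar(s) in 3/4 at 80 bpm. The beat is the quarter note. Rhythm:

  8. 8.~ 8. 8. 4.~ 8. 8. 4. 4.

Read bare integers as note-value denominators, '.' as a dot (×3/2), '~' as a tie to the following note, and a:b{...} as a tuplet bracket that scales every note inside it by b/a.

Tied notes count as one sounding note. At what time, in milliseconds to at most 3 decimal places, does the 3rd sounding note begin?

1. 0.0ms @ 0 + 562.5ms (3/4)
2. 562.5ms @ 3/4 + 1125.0ms (3/2)
3. 1687.5ms @ 9/4 + 562.5ms (3/4)
4. 2250.0ms @ 3 + 1687.5ms (9/4)
5. 3937.5ms @ 21/4 + 562.5ms (3/4)
6. 4500.0ms @ 6 + 1125.0ms (3/2)
7. 5625.0ms @ 15/2 + 1125.0ms (3/2)

note 3 onset = 9/4b = 1687.5ms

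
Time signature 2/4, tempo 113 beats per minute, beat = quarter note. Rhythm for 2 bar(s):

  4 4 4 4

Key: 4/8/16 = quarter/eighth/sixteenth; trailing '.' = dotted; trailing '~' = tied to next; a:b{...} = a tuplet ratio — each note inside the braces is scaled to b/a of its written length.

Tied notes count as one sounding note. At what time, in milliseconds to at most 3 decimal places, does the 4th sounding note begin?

1. 0.0ms @ 0 + 530.973ms (1)
2. 530.973ms @ 1 + 530.973ms (1)
3. 1061.947ms @ 2 + 530.973ms (1)
4. 1592.92ms @ 3 + 530.973ms (1)

note 4 onset = 3b = 1592.92ms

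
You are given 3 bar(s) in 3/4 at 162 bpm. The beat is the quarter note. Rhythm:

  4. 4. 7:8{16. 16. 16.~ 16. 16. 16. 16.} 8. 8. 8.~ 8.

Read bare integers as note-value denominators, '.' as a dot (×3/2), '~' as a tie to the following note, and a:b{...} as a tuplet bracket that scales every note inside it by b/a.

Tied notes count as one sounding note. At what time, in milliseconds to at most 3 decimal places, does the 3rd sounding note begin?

note 3 onset = 3b = 1111.111ms

1. 0.0ms @ 0 + 555.556ms (3/2)
2. 555.556ms @ 3/2 + 555.556ms (3/2)
3. 1111.111ms @ 3 + 158.73ms (3/7)
4. 1269.841ms @ 24/7 + 158.73ms (3/7)
5. 1428.571ms @ 27/7 + 317.46ms (6/7)
6. 1746.032ms @ 33/7 + 158.73ms (3/7)
7. 1904.762ms @ 36/7 + 158.73ms (3/7)
8. 2063.492ms @ 39/7 + 158.73ms (3/7)
9. 2222.222ms @ 6 + 277.778ms (3/4)
10. 2500.0ms @ 27/4 + 277.778ms (3/4)
11. 2777.778ms @ 15/2 + 555.556ms (3/2)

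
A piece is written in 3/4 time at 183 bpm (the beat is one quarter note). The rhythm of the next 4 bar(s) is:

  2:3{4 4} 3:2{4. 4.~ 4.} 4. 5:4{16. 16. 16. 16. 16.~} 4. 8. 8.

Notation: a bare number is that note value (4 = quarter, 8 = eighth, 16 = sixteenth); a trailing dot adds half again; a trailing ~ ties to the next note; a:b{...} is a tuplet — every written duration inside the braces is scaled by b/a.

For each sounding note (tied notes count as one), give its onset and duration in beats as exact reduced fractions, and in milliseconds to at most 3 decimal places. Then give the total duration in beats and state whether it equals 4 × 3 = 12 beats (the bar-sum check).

1) 0.0ms=0b +491.803ms=3/2b
2) 491.803ms=3/2b +491.803ms=3/2b
3) 983.607ms=3b +327.869ms=1b
4) 1311.475ms=4b +655.738ms=2b
5) 1967.213ms=6b +491.803ms=3/2b
6) 2459.016ms=15/2b +98.361ms=3/10b
7) 2557.377ms=39/5b +98.361ms=3/10b
8) 2655.738ms=81/10b +98.361ms=3/10b
9) 2754.098ms=42/5b +98.361ms=3/10b
10) 2852.459ms=87/10b +590.164ms=9/5b
11) 3442.623ms=21/2b +245.902ms=3/4b
12) 3688.525ms=45/4b +245.902ms=3/4b
Σ=12b of 12 (183bpm 3/4) — PASS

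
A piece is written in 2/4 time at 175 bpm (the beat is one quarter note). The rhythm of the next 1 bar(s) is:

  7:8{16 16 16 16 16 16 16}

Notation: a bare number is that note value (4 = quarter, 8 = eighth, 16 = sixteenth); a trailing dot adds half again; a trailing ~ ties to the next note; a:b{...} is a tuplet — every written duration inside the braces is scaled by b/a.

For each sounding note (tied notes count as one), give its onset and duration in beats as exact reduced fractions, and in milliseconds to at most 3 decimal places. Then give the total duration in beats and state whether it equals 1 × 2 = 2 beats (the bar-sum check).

1) 0.0ms=0b +97.959ms=2/7b
2) 97.959ms=2/7b +97.959ms=2/7b
3) 195.918ms=4/7b +97.959ms=2/7b
4) 293.878ms=6/7b +97.959ms=2/7b
5) 391.837ms=8/7b +97.959ms=2/7b
6) 489.796ms=10/7b +97.959ms=2/7b
7) 587.755ms=12/7b +97.959ms=2/7b
Σ=2b of 2 (175bpm 2/4) — PASS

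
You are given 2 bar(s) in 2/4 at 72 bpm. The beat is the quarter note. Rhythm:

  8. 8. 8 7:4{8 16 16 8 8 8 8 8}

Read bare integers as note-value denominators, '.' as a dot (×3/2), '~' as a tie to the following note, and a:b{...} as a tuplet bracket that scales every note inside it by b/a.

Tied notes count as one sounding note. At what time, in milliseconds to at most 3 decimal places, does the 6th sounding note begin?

1. 0.0ms @ 0 + 625.0ms (3/4)
2. 625.0ms @ 3/4 + 625.0ms (3/4)
3. 1250.0ms @ 3/2 + 416.667ms (1/2)
4. 1666.667ms @ 2 + 238.095ms (2/7)
5. 1904.762ms @ 16/7 + 119.048ms (1/7)
6. 2023.81ms @ 17/7 + 119.048ms (1/7)
7. 2142.857ms @ 18/7 + 238.095ms (2/7)
8. 2380.952ms @ 20/7 + 238.095ms (2/7)
9. 2619.048ms @ 22/7 + 238.095ms (2/7)
10. 2857.143ms @ 24/7 + 238.095ms (2/7)
11. 3095.238ms @ 26/7 + 238.095ms (2/7)

note 6 onset = 17/7b = 2023.81ms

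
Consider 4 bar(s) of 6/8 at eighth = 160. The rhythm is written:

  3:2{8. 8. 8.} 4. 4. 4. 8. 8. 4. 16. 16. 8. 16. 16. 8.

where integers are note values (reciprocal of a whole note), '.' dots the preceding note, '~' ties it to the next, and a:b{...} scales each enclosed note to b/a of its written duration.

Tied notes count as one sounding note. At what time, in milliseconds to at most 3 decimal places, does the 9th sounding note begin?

1. 0.0ms @ 0 + 375.0ms (1)
2. 375.0ms @ 1 + 375.0ms (1)
3. 750.0ms @ 2 + 375.0ms (1)
4. 1125.0ms @ 3 + 1125.0ms (3)
5. 2250.0ms @ 6 + 1125.0ms (3)
6. 3375.0ms @ 9 + 1125.0ms (3)
7. 4500.0ms @ 12 + 562.5ms (3/2)
8. 5062.5ms @ 27/2 + 562.5ms (3/2)
9. 5625.0ms @ 15 + 1125.0ms (3)
10. 6750.0ms @ 18 + 281.25ms (3/4)
11. 7031.25ms @ 75/4 + 281.25ms (3/4)
12. 7312.5ms @ 39/2 + 562.5ms (3/2)
13. 7875.0ms @ 21 + 281.25ms (3/4)
14. 8156.25ms @ 87/4 + 281.25ms (3/4)
15. 8437.5ms @ 45/2 + 562.5ms (3/2)

note 9 onset = 15b = 5625.0ms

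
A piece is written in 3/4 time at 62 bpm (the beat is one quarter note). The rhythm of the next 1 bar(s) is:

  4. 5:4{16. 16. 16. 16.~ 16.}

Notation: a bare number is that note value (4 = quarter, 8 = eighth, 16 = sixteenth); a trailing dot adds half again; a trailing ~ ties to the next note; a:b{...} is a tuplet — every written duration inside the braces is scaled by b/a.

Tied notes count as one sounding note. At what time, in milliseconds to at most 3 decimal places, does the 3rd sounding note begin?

note 3 onset = 9/5b = 1741.935ms

1. 0.0ms @ 0 + 1451.613ms (3/2)
2. 1451.613ms @ 3/2 + 290.323ms (3/10)
3. 1741.935ms @ 9/5 + 290.323ms (3/10)
4. 2032.258ms @ 21/10 + 290.323ms (3/10)
5. 2322.581ms @ 12/5 + 580.645ms (3/5)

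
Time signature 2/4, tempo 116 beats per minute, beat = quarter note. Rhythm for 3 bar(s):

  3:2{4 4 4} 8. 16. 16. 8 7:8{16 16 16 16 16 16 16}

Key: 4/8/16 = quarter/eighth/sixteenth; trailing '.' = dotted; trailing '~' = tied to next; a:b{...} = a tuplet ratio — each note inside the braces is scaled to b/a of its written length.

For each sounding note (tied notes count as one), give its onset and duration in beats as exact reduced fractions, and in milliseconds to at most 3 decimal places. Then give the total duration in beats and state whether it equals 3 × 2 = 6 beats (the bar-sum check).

1) 0.0ms=0b +344.828ms=2/3b
2) 344.828ms=2/3b +344.828ms=2/3b
3) 689.655ms=4/3b +344.828ms=2/3b
4) 1034.483ms=2b +387.931ms=3/4b
5) 1422.414ms=11/4b +193.966ms=3/8b
6) 1616.379ms=25/8b +193.966ms=3/8b
7) 1810.345ms=7/2b +258.621ms=1/2b
8) 2068.966ms=4b +147.783ms=2/7b
9) 2216.749ms=30/7b +147.783ms=2/7b
10) 2364.532ms=32/7b +147.783ms=2/7b
11) 2512.315ms=34/7b +147.783ms=2/7b
12) 2660.099ms=36/7b +147.783ms=2/7b
13) 2807.882ms=38/7b +147.783ms=2/7b
14) 2955.665ms=40/7b +147.783ms=2/7b
Σ=6b of 6 (116bpm 2/4) — PASS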